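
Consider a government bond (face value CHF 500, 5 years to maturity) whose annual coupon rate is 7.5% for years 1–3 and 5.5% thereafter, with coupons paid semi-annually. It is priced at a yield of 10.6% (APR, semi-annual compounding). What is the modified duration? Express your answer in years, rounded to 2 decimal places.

Periodic yield y = 0.053. First find Macaulay duration:
  t   CF        PV=CF/(1+0.053)^t    t·PV
  1        18.75        17.8063        17.8063
  2        18.75        16.9100        33.8201
  3        18.75        16.0589        48.1767
  4        18.75        15.2506        61.0025
  5        18.75        14.4830        72.4151
  6        18.75        13.7541        82.5244
  7        13.75         9.5786        67.0505
  8        13.75         9.0965        72.7722
  9        13.75         8.6387        77.7481
  10      513.75       306.5266     3,065.2657
  Σ                    428.1034     3,598.5817
P = 428.1034; Macaulay duration = 3,598.5817 / 428.1034 = 8.40587 half-year periods = 4.20294 years.
Modified duration = D_Mac / (1 + y) = 4.20294 / 1.053 = 3.99139 years.

3.99 years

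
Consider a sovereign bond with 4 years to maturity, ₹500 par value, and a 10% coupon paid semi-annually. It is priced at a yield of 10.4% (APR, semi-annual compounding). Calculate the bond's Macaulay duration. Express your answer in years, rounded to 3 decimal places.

3.389 years

Periodic yield y = 0.052. Discount each cash flow and weight by its period:
  t   CF        PV=CF/(1+0.052)^t    t·PV
  1        25.00        23.7643        23.7643
  2        25.00        22.5896        45.1792
  3        25.00        21.4730        64.4190
  4        25.00        20.4116        81.6464
  5        25.00        19.4027        97.0133
  6        25.00        18.4436       110.6616
  7        25.00        17.5319       122.7235
  8       525.00       349.9721     2,799.7766
  Σ                    493.5887     3,345.1838
Price P = Σ PV = 493.5887.
Macaulay duration = Σ(t·PV) / P = 3,345.1838 / 493.5887 = 6.77727 half-year periods.
In years: 6.77727 / 2 = 3.38863 years.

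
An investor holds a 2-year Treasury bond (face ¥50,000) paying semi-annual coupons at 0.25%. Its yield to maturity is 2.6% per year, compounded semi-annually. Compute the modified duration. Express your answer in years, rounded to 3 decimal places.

Periodic yield y = 0.013. First find Macaulay duration:
  t   CF        PV=CF/(1+0.013)^t    t·PV
  1        62.50        61.6979        61.6979
  2        62.50        60.9061       121.8123
  3        62.50        60.1245       180.3736
  4    50,062.50    47,541.7049   190,166.8196
  Σ                 47,724.4335   190,530.7034
P = 47,724.4335; Macaulay duration = 190,530.7034 / 47,724.4335 = 3.99231 half-year periods = 1.99615 years.
Modified duration = D_Mac / (1 + y) = 1.99615 / 1.013 = 1.97054 years.

1.971 years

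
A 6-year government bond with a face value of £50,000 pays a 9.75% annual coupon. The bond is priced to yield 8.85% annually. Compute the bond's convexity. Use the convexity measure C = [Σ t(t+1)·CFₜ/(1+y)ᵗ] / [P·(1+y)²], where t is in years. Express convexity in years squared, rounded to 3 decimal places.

With y = 0.0885:
  t   CF        PV=CF/(1+0.0885)^t    t·PV        t(t+1)·PV
  1     4,875.00     4,478.6403     4,478.6403       8,957.2807
  2     4,875.00     4,114.5065     8,229.0130      24,687.0390
  3     4,875.00     3,779.9784    11,339.9352      45,359.7410
  4     4,875.00     3,472.6490    13,890.5959      69,452.9796
  5     4,875.00     3,190.3068    15,951.5341      95,709.2048
  6    54,875.00    32,991.6422   197,949.8529   1,385,648.9703
  Σ                 52,027.7232   251,839.5715   1,629,815.2154
P = 52,027.7232.
Convexity = Σ t(t+1)·PV / [P·(1+y)²] = 1,629,815.2154 / (52,027.7232 × 1.184832) = 26.43910.

26.439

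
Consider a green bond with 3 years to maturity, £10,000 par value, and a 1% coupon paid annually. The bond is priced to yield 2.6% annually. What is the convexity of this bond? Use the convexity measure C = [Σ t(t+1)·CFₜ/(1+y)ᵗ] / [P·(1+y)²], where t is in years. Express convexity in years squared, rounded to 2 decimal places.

With y = 0.026:
  t   CF        PV=CF/(1+0.026)^t    t·PV        t(t+1)·PV
  1       100.00        97.4659        97.4659         194.9318
  2       100.00        94.9960       189.9920         569.9759
  3    10,100.00     9,351.4572    28,054.3717     112,217.4866
  Σ                  9,543.9191    28,341.8295     112,982.3944
P = 9,543.9191.
Convexity = Σ t(t+1)·PV / [P·(1+y)²] = 112,982.3944 / (9,543.9191 × 1.052676) = 11.24577.

11.25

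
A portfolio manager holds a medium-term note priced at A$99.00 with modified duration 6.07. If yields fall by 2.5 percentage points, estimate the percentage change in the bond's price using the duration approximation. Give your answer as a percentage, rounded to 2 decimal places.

+15.18%

Duration approximation: ΔP/P ≈ -D_mod · Δy = -6.07 × (-0.025) = +0.151750.
As a percentage: +15.1750%.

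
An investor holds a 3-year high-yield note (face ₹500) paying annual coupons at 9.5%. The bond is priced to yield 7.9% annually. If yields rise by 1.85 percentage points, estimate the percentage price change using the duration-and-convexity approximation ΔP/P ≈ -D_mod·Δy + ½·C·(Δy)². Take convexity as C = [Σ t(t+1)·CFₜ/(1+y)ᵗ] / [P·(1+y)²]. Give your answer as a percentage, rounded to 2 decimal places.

With y = 0.079:
  t   CF        PV=CF/(1+0.079)^t    t·PV        t(t+1)·PV
  1        47.50        44.0222        44.0222          88.0445
  2        47.50        40.7991        81.5982         244.7947
  3       547.50       435.8327     1,307.4980       5,229.9921
  Σ                    520.6540     1,433.1185       5,562.8313
P = 520.6540; D_Mac = 2.75254 yrs; D_mod = 2.55101 yrs; C = 9.17706.
Duration effect: -2.55101 × (+0.0185) = -0.047194
Convexity effect: 0.5 × 9.17706 × (0.0185)² = +0.0015704
ΔP/P ≈ -0.047194 + 0.0015704 = -0.045623 = -4.5623%.

-4.56%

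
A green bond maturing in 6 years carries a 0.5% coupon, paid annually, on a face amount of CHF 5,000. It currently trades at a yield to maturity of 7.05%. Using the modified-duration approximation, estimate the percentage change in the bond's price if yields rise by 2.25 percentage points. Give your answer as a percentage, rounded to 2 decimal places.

-12.41%

Periodic yield y = 0.0705. Modified duration first:
  t   CF        PV=CF/(1+0.0705)^t    t·PV
  1        25.00        23.3536        23.3536
  2        25.00        21.8156        43.6312
  3        25.00        20.3789        61.1366
  4        25.00        19.0368        76.1471
  5        25.00        17.7831        88.9153
  6     5,025.00     3,338.9971    20,033.9823
  Σ                  3,441.3649    20,327.1661
P = 3,441.3649; D_Mac = 5.90672 yrs; D_mod = 5.90672/(1+0.0705) = 5.51772 yrs.
ΔP/P ≈ -D_mod · Δy = -5.51772 × (+0.0225) = -0.124149 = -12.4149%.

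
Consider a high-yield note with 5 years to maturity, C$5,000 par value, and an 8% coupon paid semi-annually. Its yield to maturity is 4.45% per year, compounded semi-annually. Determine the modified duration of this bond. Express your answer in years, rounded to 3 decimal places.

4.189 years

Periodic yield y = 0.02225. First find Macaulay duration:
  t   CF        PV=CF/(1+0.02225)^t    t·PV
  1       200.00       195.6469       195.6469
  2       200.00       191.3885       382.7769
  3       200.00       187.2228       561.6683
  4       200.00       183.1477       732.5909
  5       200.00       179.1614       895.8069
  6       200.00       175.2618     1,051.5708
  7       200.00       171.4471     1,200.1297
  8       200.00       167.7154     1,341.7235
  9       200.00       164.0650     1,476.5849
  10    5,200.00     4,172.8440    41,728.4402
  Σ                  5,787.9005    49,566.9391
P = 5,787.9005; Macaulay duration = 49,566.9391 / 5,787.9005 = 8.56389 half-year periods = 4.28194 years.
Modified duration = D_Mac / (1 + y) = 4.28194 / 1.02225 = 4.18875 years.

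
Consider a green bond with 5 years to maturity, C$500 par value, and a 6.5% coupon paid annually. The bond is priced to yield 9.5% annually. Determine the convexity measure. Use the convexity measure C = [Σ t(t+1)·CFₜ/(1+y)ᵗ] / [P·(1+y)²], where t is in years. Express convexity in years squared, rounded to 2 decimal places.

With y = 0.095:
  t   CF        PV=CF/(1+0.095)^t    t·PV        t(t+1)·PV
  1        32.50        29.6804        29.6804          59.3607
  2        32.50        27.1054        54.2107         162.6321
  3        32.50        24.7538        74.2613         297.0450
  4        32.50        22.6062        90.4247         452.1233
  5       532.50       338.2587     1,691.2937      10,147.7620
  Σ                    442.4044     1,939.8706      11,118.9231
P = 442.4044.
Convexity = Σ t(t+1)·PV / [P·(1+y)²] = 11,118.9231 / (442.4044 × 1.199025) = 20.96115.

20.96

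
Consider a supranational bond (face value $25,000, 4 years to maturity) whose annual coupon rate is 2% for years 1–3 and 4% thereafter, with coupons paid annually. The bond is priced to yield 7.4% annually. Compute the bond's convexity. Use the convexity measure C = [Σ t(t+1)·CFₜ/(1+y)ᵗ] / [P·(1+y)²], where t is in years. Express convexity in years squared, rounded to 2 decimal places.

16.60

With y = 0.074:
  t   CF        PV=CF/(1+0.074)^t    t·PV        t(t+1)·PV
  1       500.00       465.5493       465.5493         931.0987
  2       500.00       433.4724       866.9448       2,600.8343
  3       500.00       403.6056     1,210.8167       4,843.2669
  4    26,000.00    19,541.4247    78,165.6986     390,828.4931
  Σ                 20,844.0520    80,709.0095     399,203.6931
P = 20,844.0520.
Convexity = Σ t(t+1)·PV / [P·(1+y)²] = 399,203.6931 / (20,844.0520 × 1.153476) = 16.60366.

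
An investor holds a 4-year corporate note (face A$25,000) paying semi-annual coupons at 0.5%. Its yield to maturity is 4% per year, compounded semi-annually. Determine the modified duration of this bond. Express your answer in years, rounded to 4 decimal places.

3.8845 years

Periodic yield y = 0.02. First find Macaulay duration:
  t   CF        PV=CF/(1+0.02)^t    t·PV
  1        62.50        61.2745        61.2745
  2        62.50        60.0730       120.1461
  3        62.50        58.8951       176.6854
  4        62.50        57.7403       230.9614
  5        62.50        56.6082       283.0409
  6        62.50        55.4982       332.9893
  7        62.50        54.4100       380.8701
  8    25,062.50    21,390.6024   171,124.8194
  Σ                 21,795.1019   172,710.7870
P = 21,795.1019; Macaulay duration = 172,710.7870 / 21,795.1019 = 7.92429 half-year periods = 3.96215 years.
Modified duration = D_Mac / (1 + y) = 3.96215 / 1.02 = 3.88446 years.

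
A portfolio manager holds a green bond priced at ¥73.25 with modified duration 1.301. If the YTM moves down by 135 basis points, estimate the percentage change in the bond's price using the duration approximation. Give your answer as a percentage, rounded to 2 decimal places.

+1.76%

Duration approximation: ΔP/P ≈ -D_mod · Δy = -1.301 × (-0.0135) = +0.0175635.
As a percentage: +1.75635%.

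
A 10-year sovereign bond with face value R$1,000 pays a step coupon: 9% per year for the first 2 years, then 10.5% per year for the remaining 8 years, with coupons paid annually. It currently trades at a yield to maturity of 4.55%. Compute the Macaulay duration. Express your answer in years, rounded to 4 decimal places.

Periodic yield y = 0.0455. Discount each cash flow and weight by its year:
  t   CF        PV=CF/(1+0.0455)^t    t·PV
  1        90.00        86.0832        86.0832
  2        90.00        82.3369       164.6738
  3       105.00        91.8792       275.6376
  4       105.00        87.8806       351.5225
  5       105.00        84.0561       420.2804
  6       105.00        80.3980       482.3878
  7       105.00        76.8991       538.2934
  8       105.00        73.5524       588.4194
  9       105.00        70.3514       633.1629
  10    1,105.00       708.1445     7,081.4453
  Σ                  1,441.5814    10,621.9064
Price P = Σ PV = 1,441.5814.
Macaulay duration = Σ(t·PV) / P = 10,621.9064 / 1,441.5814 = 7.36823 years.

7.3682 years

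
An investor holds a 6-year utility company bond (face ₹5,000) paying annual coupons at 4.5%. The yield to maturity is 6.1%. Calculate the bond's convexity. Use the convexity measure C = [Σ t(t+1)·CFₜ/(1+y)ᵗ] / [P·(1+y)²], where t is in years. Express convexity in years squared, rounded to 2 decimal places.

32.06

With y = 0.061:
  t   CF        PV=CF/(1+0.061)^t    t·PV        t(t+1)·PV
  1       225.00       212.0641       212.0641         424.1282
  2       225.00       199.8719       399.7438       1,199.2314
  3       225.00       188.3807       565.1420       2,260.5682
  4       225.00       177.5501       710.2005       3,551.0025
  5       225.00       167.3422       836.7112       5,020.2674
  6     5,225.00     3,662.6380    21,975.8277     153,830.7940
  Σ                  4,607.8470    24,699.6894     166,285.9918
P = 4,607.8470.
Convexity = Σ t(t+1)·PV / [P·(1+y)²] = 166,285.9918 / (4,607.8470 × 1.125721) = 32.05729.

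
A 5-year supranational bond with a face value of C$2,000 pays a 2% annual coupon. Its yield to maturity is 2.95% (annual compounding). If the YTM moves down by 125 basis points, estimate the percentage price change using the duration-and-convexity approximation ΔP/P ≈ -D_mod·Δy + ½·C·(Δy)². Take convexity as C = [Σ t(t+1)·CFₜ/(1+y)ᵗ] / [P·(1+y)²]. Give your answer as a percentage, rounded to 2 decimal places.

With y = 0.0295:
  t   CF        PV=CF/(1+0.0295)^t    t·PV        t(t+1)·PV
  1        40.00        38.8538        38.8538          77.7076
  2        40.00        37.7405        75.4809         226.4428
  3        40.00        36.6590       109.9771         439.9083
  4        40.00        35.6086       142.4343         712.1715
  5     2,040.00     1,763.9993     8,819.9966      52,919.9795
  Σ                  1,912.8612     9,186.7427      54,376.2098
P = 1,912.8612; D_Mac = 4.80262 yrs; D_mod = 4.66500 yrs; C = 26.82086.
Duration effect: -4.66500 × (-0.0125) = +0.058313
Convexity effect: 0.5 × 26.82086 × (-0.0125)² = +0.0020954
ΔP/P ≈ +0.058313 + 0.0020954 = +0.060408 = +6.0408%.

+6.04%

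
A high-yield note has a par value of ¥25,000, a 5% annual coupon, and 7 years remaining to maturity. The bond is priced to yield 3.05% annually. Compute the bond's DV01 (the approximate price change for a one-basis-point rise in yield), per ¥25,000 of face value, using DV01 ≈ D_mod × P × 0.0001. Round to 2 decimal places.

Periodic yield y = 0.0305.
  t   CF        PV=CF/(1+0.0305)^t    t·PV
  1     1,250.00     1,213.0034     1,213.0034
  2     1,250.00     1,177.1018     2,354.2036
  3     1,250.00     1,142.2628     3,426.7883
  4     1,250.00     1,108.4549     4,433.8196
  5     1,250.00     1,075.6476     5,378.2382
  6     1,250.00     1,043.8114     6,262.8684
  7    26,250.00    21,271.2658   148,898.8608
  Σ                 28,031.5477   171,967.7823
P = 28,031.5477; D_Mac = 6.13479 yrs; D_mod = 5.95322 yrs.
DV01 ≈ 5.95322 × 28,031.5477 × 0.0001 = 16.687800.

¥16.69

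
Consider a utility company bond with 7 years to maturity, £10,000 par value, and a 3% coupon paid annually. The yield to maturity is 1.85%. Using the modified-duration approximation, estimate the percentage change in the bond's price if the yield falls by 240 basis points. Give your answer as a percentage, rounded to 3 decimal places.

+15.179%

Periodic yield y = 0.0185. Modified duration first:
  t   CF        PV=CF/(1+0.0185)^t    t·PV
  1       300.00       294.5508       294.5508
  2       300.00       289.2006       578.4012
  3       300.00       283.9476       851.8427
  4       300.00       278.7900     1,115.1598
  5       300.00       273.7260     1,368.6301
  6       300.00       268.7541     1,612.5244
  7    10,300.00     9,059.6202    63,417.3414
  Σ                 10,748.5892    69,238.4505
P = 10,748.5892; D_Mac = 6.44163 yrs; D_mod = 6.44163/(1+0.0185) = 6.32463 yrs.
ΔP/P ≈ -D_mod · Δy = -6.32463 × (-0.024) = +0.151791 = +15.1791%.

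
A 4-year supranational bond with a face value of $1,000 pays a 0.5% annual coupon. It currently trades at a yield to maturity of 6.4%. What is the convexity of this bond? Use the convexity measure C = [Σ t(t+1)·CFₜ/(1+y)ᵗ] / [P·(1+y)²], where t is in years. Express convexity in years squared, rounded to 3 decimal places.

17.467

With y = 0.064:
  t   CF        PV=CF/(1+0.064)^t    t·PV        t(t+1)·PV
  1         5.00         4.6992         4.6992           9.3985
  2         5.00         4.4166         8.8332          26.4995
  3         5.00         4.1509        12.4528          49.8111
  4     1,005.00       784.1507     3,136.6029      15,683.0146
  Σ                    797.4175     3,162.5881      15,768.7237
P = 797.4175.
Convexity = Σ t(t+1)·PV / [P·(1+y)²] = 15,768.7237 / (797.4175 × 1.132096) = 17.46737.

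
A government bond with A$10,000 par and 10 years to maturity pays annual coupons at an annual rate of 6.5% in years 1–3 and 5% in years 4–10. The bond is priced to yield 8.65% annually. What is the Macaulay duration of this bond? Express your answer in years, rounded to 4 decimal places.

Periodic yield y = 0.0865. Discount each cash flow and weight by its year:
  t   CF        PV=CF/(1+0.0865)^t    t·PV
  1       650.00       598.2513       598.2513
  2       650.00       550.6224     1,101.2449
  3       650.00       506.7855     1,520.3564
  4       500.00       358.7989     1,435.1955
  5       500.00       330.2337     1,651.1684
  6       500.00       303.9426     1,823.6558
  7       500.00       279.7447     1,958.2130
  8       500.00       257.4733     2,059.7862
  9       500.00       236.9749     2,132.7745
  10   10,500.00     4,580.2796    45,802.7963
  Σ                  8,003.1069    60,083.4422
Price P = Σ PV = 8,003.1069.
Macaulay duration = Σ(t·PV) / P = 60,083.4422 / 8,003.1069 = 7.50751 years.

7.5075 years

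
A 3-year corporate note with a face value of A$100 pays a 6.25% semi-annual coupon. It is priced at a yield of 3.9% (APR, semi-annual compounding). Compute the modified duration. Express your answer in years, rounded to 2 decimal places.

Periodic yield y = 0.0195. First find Macaulay duration:
  t   CF        PV=CF/(1+0.0195)^t    t·PV
  1        3.125         3.0652         3.0652
  2        3.125         3.0066         6.0132
  3        3.125         2.9491         8.8473
  4        3.125         2.8927        11.5707
  5        3.125         2.8374        14.1868
  6      103.125        91.8418       551.0510
  Σ                    106.5928       594.7343
P = 106.5928; Macaulay duration = 594.7343 / 106.5928 = 5.57950 half-year periods = 2.78975 years.
Modified duration = D_Mac / (1 + y) = 2.78975 / 1.0195 = 2.73639 years.

2.74 years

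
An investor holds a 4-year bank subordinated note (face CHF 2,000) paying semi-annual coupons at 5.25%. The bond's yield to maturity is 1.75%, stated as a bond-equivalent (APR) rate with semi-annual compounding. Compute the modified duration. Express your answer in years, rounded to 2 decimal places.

Periodic yield y = 0.00875. First find Macaulay duration:
  t   CF        PV=CF/(1+0.00875)^t    t·PV
  1        52.50        52.0446        52.0446
  2        52.50        51.5932       103.1863
  3        52.50        51.1456       153.4369
  4        52.50        50.7020       202.8080
  5        52.50        50.2622       251.3110
  6        52.50        49.8262       298.9574
  7        52.50        49.3940       345.7582
  8     2,052.50     1,914.3211    15,314.5687
  Σ                  2,269.2890    16,722.0712
P = 2,269.2890; Macaulay duration = 16,722.0712 / 2,269.2890 = 7.36886 half-year periods = 3.68443 years.
Modified duration = D_Mac / (1 + y) = 3.68443 / 1.00875 = 3.65247 years.

3.65 years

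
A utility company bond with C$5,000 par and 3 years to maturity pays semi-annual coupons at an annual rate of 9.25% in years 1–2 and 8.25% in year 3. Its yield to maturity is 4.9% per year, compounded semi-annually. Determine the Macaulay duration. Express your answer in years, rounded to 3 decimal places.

Periodic yield y = 0.0245. Discount each cash flow and weight by its period:
  t   CF        PV=CF/(1+0.0245)^t    t·PV
  1       231.25       225.7199       225.7199
  2       231.25       220.3220       440.6439
  3       231.25       215.0532       645.1595
  4       231.25       209.9104       839.6415
  5       206.25       182.7402       913.7011
  6     5,206.25     4,502.4950    27,014.9702
  Σ                  5,556.2406    30,079.8361
Price P = Σ PV = 5,556.2406.
Macaulay duration = Σ(t·PV) / P = 30,079.8361 / 5,556.2406 = 5.41370 half-year periods.
In years: 5.41370 / 2 = 2.70685 years.

2.707 years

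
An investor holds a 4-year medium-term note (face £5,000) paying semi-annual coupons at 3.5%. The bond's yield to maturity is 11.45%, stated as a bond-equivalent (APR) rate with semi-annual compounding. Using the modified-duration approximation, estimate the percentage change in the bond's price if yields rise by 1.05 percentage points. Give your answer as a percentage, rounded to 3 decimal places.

Periodic yield y = 0.05725. Modified duration first:
  t   CF        PV=CF/(1+0.05725)^t    t·PV
  1        87.50        82.7619        82.7619
  2        87.50        78.2803       156.5607
  3        87.50        74.0415       222.1244
  4        87.50        70.0321       280.1285
  5        87.50        66.2399       331.1994
  6        87.50        62.6530       375.9180
  7        87.50        59.2603       414.8224
  8     5,087.50     3,258.9888    26,071.9106
  Σ                  3,752.2579    27,935.4259
P = 3,752.2579; D_Mac = 7.44496 half-year periods = 3.72248 yrs; D_mod = 3.72248/(1+0.05725) = 3.52091 yrs.
ΔP/P ≈ -D_mod · Δy = -3.52091 × (+0.0105) = -0.036970 = -3.6970%.

-3.697%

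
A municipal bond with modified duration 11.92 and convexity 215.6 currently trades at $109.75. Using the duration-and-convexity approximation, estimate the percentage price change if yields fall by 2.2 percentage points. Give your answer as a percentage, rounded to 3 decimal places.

+31.442%

Duration effect: -D_mod·Δy = -11.92 × (-0.022) = +0.262240
Convexity effect: ½·C·(Δy)² = 0.5 × 215.6 × (-0.022)² = +0.0521752
ΔP/P ≈ +0.262240 + 0.0521752 = +0.3144152
= +31.44152%.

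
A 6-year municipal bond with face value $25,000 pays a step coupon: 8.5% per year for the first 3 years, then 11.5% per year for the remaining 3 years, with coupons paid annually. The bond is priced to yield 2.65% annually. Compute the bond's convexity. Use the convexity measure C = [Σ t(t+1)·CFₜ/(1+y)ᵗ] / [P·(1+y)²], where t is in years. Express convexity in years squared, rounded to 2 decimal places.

31.68

With y = 0.0265:
  t   CF        PV=CF/(1+0.0265)^t    t·PV        t(t+1)·PV
  1     2,125.00     2,070.1413     2,070.1413       4,140.2825
  2     2,125.00     2,016.6987     4,033.3975      12,100.1924
  3     2,125.00     1,964.6359     5,893.9077      23,575.6307
  4     2,875.00     2,589.4172    10,357.6689      51,788.3447
  5     2,875.00     2,522.5692    12,612.8458      75,677.0746
  6    27,875.00    23,826.5495   142,959.2971   1,000,715.0798
  Σ                 34,990.0118   177,927.2582   1,167,996.6046
P = 34,990.0118.
Convexity = Σ t(t+1)·PV / [P·(1+y)²] = 1,167,996.6046 / (34,990.0118 × 1.053702) = 31.67959.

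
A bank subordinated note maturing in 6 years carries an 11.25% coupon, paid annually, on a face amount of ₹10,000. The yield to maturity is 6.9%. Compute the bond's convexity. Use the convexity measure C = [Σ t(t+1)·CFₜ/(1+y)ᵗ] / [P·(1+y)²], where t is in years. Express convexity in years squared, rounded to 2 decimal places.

With y = 0.069:
  t   CF        PV=CF/(1+0.069)^t    t·PV        t(t+1)·PV
  1     1,125.00     1,052.3854     1,052.3854       2,104.7708
  2     1,125.00       984.4578     1,968.9156       5,906.7469
  3     1,125.00       920.9147     2,762.7441      11,050.9764
  4     1,125.00       861.4731     3,445.8922      17,229.4612
  5     1,125.00       805.8682     4,029.3408      24,176.0448
  6    11,125.00     7,454.7621    44,728.5726     313,100.0081
  Σ                 12,079.8612    57,987.8508     373,568.0082
P = 12,079.8612.
Convexity = Σ t(t+1)·PV / [P·(1+y)²] = 373,568.0082 / (12,079.8612 × 1.142761) = 27.06153.

27.06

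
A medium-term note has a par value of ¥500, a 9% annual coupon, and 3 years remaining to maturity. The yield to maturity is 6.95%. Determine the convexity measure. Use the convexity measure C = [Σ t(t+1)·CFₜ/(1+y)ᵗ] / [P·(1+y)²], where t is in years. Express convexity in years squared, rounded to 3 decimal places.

With y = 0.0695:
  t   CF        PV=CF/(1+0.0695)^t    t·PV        t(t+1)·PV
  1        45.00        42.0757        42.0757          84.1515
  2        45.00        39.3415        78.6830         236.0490
  3       545.00       445.5066     1,336.5198       5,346.0791
  Σ                    526.9238     1,457.2785       5,666.2796
P = 526.9238.
Convexity = Σ t(t+1)·PV / [P·(1+y)²] = 5,666.2796 / (526.9238 × 1.143830) = 9.40131.

9.401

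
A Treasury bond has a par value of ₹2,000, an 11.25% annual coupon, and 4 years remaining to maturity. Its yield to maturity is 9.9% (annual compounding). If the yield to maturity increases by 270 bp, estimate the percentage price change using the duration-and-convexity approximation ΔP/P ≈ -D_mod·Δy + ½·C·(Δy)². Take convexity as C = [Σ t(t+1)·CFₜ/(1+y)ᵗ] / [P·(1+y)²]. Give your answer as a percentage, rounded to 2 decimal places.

With y = 0.099:
  t   CF        PV=CF/(1+0.099)^t    t·PV        t(t+1)·PV
  1       225.00       204.7316       204.7316         409.4631
  2       225.00       186.2890       372.5779       1,117.7338
  3       225.00       169.5077       508.5231       2,034.0924
  4     2,225.00     1,525.2437     6,100.9749      30,504.8744
  Σ                  2,085.7720     7,186.8075      34,066.1638
P = 2,085.7720; D_Mac = 3.44563 yrs; D_mod = 3.13525 yrs; C = 13.52263.
Duration effect: -3.13525 × (+0.027) = -0.084652
Convexity effect: 0.5 × 13.52263 × (0.027)² = +0.0049290
ΔP/P ≈ -0.084652 + 0.0049290 = -0.079723 = -7.9723%.

-7.97%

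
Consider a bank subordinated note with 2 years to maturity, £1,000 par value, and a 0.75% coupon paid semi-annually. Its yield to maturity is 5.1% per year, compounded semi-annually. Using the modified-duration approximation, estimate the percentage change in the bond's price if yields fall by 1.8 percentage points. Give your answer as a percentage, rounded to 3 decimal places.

Periodic yield y = 0.0255. Modified duration first:
  t   CF        PV=CF/(1+0.0255)^t    t·PV
  1         3.75         3.6568         3.6568
  2         3.75         3.5658         7.1316
  3         3.75         3.4772        10.4315
  4     1,003.75       907.5758     3,630.3031
  Σ                    918.2755     3,651.5230
P = 918.2755; D_Mac = 3.97650 half-year periods = 1.98825 yrs; D_mod = 1.98825/(1+0.0255) = 1.93881 yrs.
ΔP/P ≈ -D_mod · Δy = -1.93881 × (-0.018) = +0.034899 = +3.4899%.

+3.490%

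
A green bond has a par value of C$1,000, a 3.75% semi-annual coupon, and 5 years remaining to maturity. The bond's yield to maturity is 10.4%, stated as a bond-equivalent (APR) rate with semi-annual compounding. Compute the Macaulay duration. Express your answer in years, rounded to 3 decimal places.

Periodic yield y = 0.052. Discount each cash flow and weight by its period:
  t   CF        PV=CF/(1+0.052)^t    t·PV
  1        18.75        17.8232        17.8232
  2        18.75        16.9422        33.8844
  3        18.75        16.1048        48.3143
  4        18.75        15.3087        61.2348
  5        18.75        14.5520        72.7600
  6        18.75        13.8327        82.9962
  7        18.75        13.1490        92.0427
  8        18.75        12.4990        99.9920
  9        18.75        11.8812       106.9306
  10    1,018.75       613.6351     6,136.3514
  Σ                    745.7278     6,752.3295
Price P = Σ PV = 745.7278.
Macaulay duration = Σ(t·PV) / P = 6,752.3295 / 745.7278 = 9.05468 half-year periods.
In years: 9.05468 / 2 = 4.52734 years.

4.527 years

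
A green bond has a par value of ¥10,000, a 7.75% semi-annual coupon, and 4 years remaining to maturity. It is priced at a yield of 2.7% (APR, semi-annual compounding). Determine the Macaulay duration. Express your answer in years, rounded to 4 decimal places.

3.5621 years

Periodic yield y = 0.0135. Discount each cash flow and weight by its period:
  t   CF        PV=CF/(1+0.0135)^t    t·PV
  1       387.50       382.3384       382.3384
  2       387.50       377.2456       754.4912
  3       387.50       372.2206     1,116.6619
  4       387.50       367.2626     1,469.0504
  5       387.50       362.3706     1,811.8529
  6       387.50       357.5437     2,145.2625
  7       387.50       352.7812     2,469.4684
  8    10,387.50     9,330.8458    74,646.7664
  Σ                 11,902.6086    84,795.8922
Price P = Σ PV = 11,902.6086.
Macaulay duration = Σ(t·PV) / P = 84,795.8922 / 11,902.6086 = 7.12414 half-year periods.
In years: 7.12414 / 2 = 3.56207 years.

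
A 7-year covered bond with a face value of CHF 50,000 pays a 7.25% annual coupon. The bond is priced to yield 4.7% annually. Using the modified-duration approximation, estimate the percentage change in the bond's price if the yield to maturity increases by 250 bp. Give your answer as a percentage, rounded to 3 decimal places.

Periodic yield y = 0.047. Modified duration first:
  t   CF        PV=CF/(1+0.047)^t    t·PV
  1     3,625.00     3,462.2732     3,462.2732
  2     3,625.00     3,306.8512     6,613.7023
  3     3,625.00     3,158.4061     9,475.2182
  4     3,625.00     3,016.6247    12,066.4988
  5     3,625.00     2,881.2079    14,406.0397
  6     3,625.00     2,751.8700    16,511.2203
  7    53,625.00    38,881.2782   272,168.9473
  Σ                 57,458.5113   334,703.8997
P = 57,458.5113; D_Mac = 5.82514 yrs; D_mod = 5.82514/(1+0.047) = 5.56365 yrs.
ΔP/P ≈ -D_mod · Δy = -5.56365 × (+0.025) = -0.139091 = -13.9091%.

-13.909%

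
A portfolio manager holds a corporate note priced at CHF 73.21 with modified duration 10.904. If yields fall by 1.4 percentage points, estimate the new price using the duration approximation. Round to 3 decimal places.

CHF 84.386

Duration approximation: ΔP/P ≈ -D_mod · Δy = -10.904 × (-0.014) = +0.152656.
New price ≈ 73.21 × (1 + 0.152656) = 84.38594576.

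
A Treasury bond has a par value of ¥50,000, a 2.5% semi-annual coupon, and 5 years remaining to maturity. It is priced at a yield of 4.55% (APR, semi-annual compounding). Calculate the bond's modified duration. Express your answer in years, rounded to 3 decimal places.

Periodic yield y = 0.02275. First find Macaulay duration:
  t   CF        PV=CF/(1+0.02275)^t    t·PV
  1       625.00       611.0975       611.0975
  2       625.00       597.5043     1,195.0086
  3       625.00       584.2135     1,752.6404
  4       625.00       571.2182     2,284.8729
  5       625.00       558.5121     2,792.5604
  6       625.00       546.0886     3,276.5314
  7       625.00       533.9414     3,737.5898
  8       625.00       522.0644     4,176.5155
  9       625.00       510.4517     4,594.0650
  10   50,625.00    40,426.8734   404,268.7341
  Σ                 45,461.9651   428,689.6157
P = 45,461.9651; Macaulay duration = 428,689.6157 / 45,461.9651 = 9.42963 half-year periods = 4.71482 years.
Modified duration = D_Mac / (1 + y) = 4.71482 / 1.02275 = 4.60994 years.

4.610 years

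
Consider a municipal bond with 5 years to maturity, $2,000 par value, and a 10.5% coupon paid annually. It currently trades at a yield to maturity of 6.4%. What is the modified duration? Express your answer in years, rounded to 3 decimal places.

Periodic yield y = 0.064. First find Macaulay duration:
  t   CF        PV=CF/(1+0.064)^t    t·PV
  1       210.00       197.3684       197.3684
  2       210.00       185.4966       370.9933
  3       210.00       174.3389       523.0168
  4       210.00       163.8524       655.4096
  5     2,210.00     1,620.6310     8,103.1548
  Σ                  2,341.6874     9,849.9429
P = 2,341.6874; Macaulay duration = 9,849.9429 / 2,341.6874 = 4.20634 years.
Modified duration = D_Mac / (1 + y) = 4.20634 / 1.064 = 3.95333 years.

3.953 years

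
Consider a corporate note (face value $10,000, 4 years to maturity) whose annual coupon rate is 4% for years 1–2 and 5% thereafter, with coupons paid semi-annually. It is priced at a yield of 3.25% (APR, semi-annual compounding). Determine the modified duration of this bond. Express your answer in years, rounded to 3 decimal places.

Periodic yield y = 0.01625. First find Macaulay duration:
  t   CF        PV=CF/(1+0.01625)^t    t·PV
  1       200.00       196.8020       196.8020
  2       200.00       193.6551       387.3101
  3       200.00       190.5585       571.6755
  4       200.00       187.5114       750.0457
  5       250.00       230.6414     1,153.2069
  6       250.00       226.9534     1,361.7203
  7       250.00       223.3244     1,563.2705
  8    10,250.00     9,009.8881    72,079.1047
  Σ                 10,459.3342    78,063.1357
P = 10,459.3342; Macaulay duration = 78,063.1357 / 10,459.3342 = 7.46349 half-year periods = 3.73174 years.
Modified duration = D_Mac / (1 + y) = 3.73174 / 1.01625 = 3.67207 years.

3.672 years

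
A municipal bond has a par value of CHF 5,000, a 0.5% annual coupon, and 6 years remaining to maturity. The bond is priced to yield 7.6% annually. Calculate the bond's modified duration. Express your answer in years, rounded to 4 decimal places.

Periodic yield y = 0.076. First find Macaulay duration:
  t   CF        PV=CF/(1+0.076)^t    t·PV
  1        25.00        23.2342        23.2342
  2        25.00        21.5931        43.1862
  3        25.00        20.0680        60.2039
  4        25.00        18.6505        74.6021
  5        25.00        17.3332        86.6660
  6     5,025.00     3,237.8926    19,427.3555
  Σ                  3,338.7716    19,715.2479
P = 3,338.7716; Macaulay duration = 19,715.2479 / 3,338.7716 = 5.90494 years.
Modified duration = D_Mac / (1 + y) = 5.90494 / 1.076 = 5.48786 years.

5.4879 years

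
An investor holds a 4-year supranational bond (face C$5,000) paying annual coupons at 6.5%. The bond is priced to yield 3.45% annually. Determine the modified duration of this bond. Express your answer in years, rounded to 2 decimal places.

Periodic yield y = 0.0345. First find Macaulay duration:
  t   CF        PV=CF/(1+0.0345)^t    t·PV
  1       325.00       314.1614       314.1614
  2       325.00       303.6843       607.3686
  3       325.00       293.5566       880.6699
  4     5,325.00     4,649.4077    18,597.6309
  Σ                  5,560.8101    20,399.8308
P = 5,560.8101; Macaulay duration = 20,399.8308 / 5,560.8101 = 3.66850 years.
Modified duration = D_Mac / (1 + y) = 3.66850 / 1.0345 = 3.54616 years.

3.55 years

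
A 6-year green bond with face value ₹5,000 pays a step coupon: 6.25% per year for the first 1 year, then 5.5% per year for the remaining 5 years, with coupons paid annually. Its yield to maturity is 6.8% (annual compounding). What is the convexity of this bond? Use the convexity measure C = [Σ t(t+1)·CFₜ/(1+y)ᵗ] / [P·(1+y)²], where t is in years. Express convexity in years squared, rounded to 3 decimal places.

30.478

With y = 0.068:
  t   CF        PV=CF/(1+0.068)^t    t·PV        t(t+1)·PV
  1       312.50       292.6030       292.6030         585.2060
  2       275.00       241.0961       482.1922       1,446.5766
  3       275.00       225.7454       677.2362       2,708.9450
  4       275.00       211.3721       845.4884       4,227.4422
  5       275.00       197.9140       989.5698       5,937.4188
  6     5,275.00     3,554.6345    21,327.8068     149,294.6477
  Σ                  4,723.3651    24,614.8965     164,200.2363
P = 4,723.3651.
Convexity = Σ t(t+1)·PV / [P·(1+y)²] = 164,200.2363 / (4,723.3651 × 1.140624) = 30.47753.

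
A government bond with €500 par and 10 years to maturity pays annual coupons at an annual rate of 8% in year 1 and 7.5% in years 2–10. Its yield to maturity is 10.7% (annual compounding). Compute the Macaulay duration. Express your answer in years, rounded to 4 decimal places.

Periodic yield y = 0.107. Discount each cash flow and weight by its year:
  t   CF        PV=CF/(1+0.107)^t    t·PV
  1        40.00        36.1337        36.1337
  2        37.50        30.6010        61.2021
  3        37.50        27.6432        82.9296
  4        37.50        24.9713        99.8851
  5        37.50        22.5576       112.7881
  6        37.50        20.3772       122.2635
  7        37.50        18.4076       128.8534
  8        37.50        16.6284       133.0272
  9        37.50        15.0211       135.1902
  10      537.50       194.4922     1,944.9223
  Σ                    406.8335     2,857.1951
Price P = Σ PV = 406.8335.
Macaulay duration = Σ(t·PV) / P = 2,857.1951 / 406.8335 = 7.02301 years.

7.0230 years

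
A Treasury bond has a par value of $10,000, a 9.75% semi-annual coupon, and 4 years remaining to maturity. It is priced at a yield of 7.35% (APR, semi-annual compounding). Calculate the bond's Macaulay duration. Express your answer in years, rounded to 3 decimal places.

3.433 years

Periodic yield y = 0.03675. Discount each cash flow and weight by its period:
  t   CF        PV=CF/(1+0.03675)^t    t·PV
  1       487.50       470.2194       470.2194
  2       487.50       453.5514       907.1028
  3       487.50       437.4742     1,312.4227
  4       487.50       421.9670     1,687.8678
  5       487.50       407.0094     2,035.0468
  6       487.50       392.5820     2,355.4919
  7       487.50       378.6660     2,650.6620
  8    10,487.50     7,857.4137    62,859.3099
  Σ                 10,818.8831    74,278.1234
Price P = Σ PV = 10,818.8831.
Macaulay duration = Σ(t·PV) / P = 74,278.1234 / 10,818.8831 = 6.86560 half-year periods.
In years: 6.86560 / 2 = 3.43280 years.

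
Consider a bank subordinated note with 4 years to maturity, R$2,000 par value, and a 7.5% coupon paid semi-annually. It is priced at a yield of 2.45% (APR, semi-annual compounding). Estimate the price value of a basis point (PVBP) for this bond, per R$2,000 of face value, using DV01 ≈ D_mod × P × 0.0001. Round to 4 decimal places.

Periodic yield y = 0.01225.
  t   CF        PV=CF/(1+0.01225)^t    t·PV
  1        75.00        74.0924        74.0924
  2        75.00        73.1957       146.3914
  3        75.00        72.3099       216.9298
  4        75.00        71.4348       285.7394
  5        75.00        70.5704       352.8518
  6        75.00        69.7163       418.2980
  7        75.00        68.8726       482.1085
  8     2,075.00     1,882.4169    15,059.3353
  Σ                  2,382.6091    17,035.7467
P = 2,382.6091; D_Mac = 7.15004 half-year periods = 3.57502 yrs; D_mod = 3.53176 yrs.
DV01 ≈ 3.53176 × 2,382.6091 × 0.0001 = 0.841479.

R$0.8415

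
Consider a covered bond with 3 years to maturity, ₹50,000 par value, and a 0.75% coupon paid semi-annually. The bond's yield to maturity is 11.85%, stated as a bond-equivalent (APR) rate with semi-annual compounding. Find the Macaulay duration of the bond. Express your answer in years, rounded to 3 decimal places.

Periodic yield y = 0.05925. Discount each cash flow and weight by its period:
  t   CF        PV=CF/(1+0.05925)^t    t·PV
  1       187.50       177.0120       177.0120
  2       187.50       167.1107       334.2215
  3       187.50       157.7633       473.2898
  4       187.50       148.9386       595.7546
  5       187.50       140.6076       703.0382
  6    50,187.50    35,530.7788   213,184.6726
  Σ                 36,322.2111   215,467.9886
Price P = Σ PV = 36,322.2111.
Macaulay duration = Σ(t·PV) / P = 215,467.9886 / 36,322.2111 = 5.93213 half-year periods.
In years: 5.93213 / 2 = 2.96606 years.

2.966 years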